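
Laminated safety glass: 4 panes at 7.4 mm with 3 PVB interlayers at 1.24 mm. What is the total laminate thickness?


Total thickness = glass contribution + PVB contribution
  Glass: 4 * 7.4 = 29.6 mm
  PVB: 3 * 1.24 = 3.72 mm
  Total = 29.6 + 3.72 = 33.32 mm

33.32 mm


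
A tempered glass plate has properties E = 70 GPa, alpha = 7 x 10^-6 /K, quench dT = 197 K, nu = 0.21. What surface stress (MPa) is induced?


Tempering stress: sigma = E * alpha * dT / (1 - nu)
  E (MPa) = 70 * 1000 = 70000
  Numerator = 70000 * (7 x 10^-6) * 197 = 96.53
  Denominator = 1 - 0.21 = 0.79
  sigma = 96.53 / 0.79 = 122.2 MPa

122.2 MPa


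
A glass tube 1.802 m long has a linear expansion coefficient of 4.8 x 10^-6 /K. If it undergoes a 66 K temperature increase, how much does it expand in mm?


Thermal expansion formula: dL = alpha * L0 * dT
  dL = (4.8 x 10^-6) * 1.802 * 66 = 0.00057087 m
Convert to mm: 0.00057087 * 1000 = 0.5709 mm

0.5709 mm


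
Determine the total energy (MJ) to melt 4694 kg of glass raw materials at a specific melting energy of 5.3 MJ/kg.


Total energy = mass * specific energy
  E = 4694 * 5.3 = 24878.2 MJ

24878.2 MJ


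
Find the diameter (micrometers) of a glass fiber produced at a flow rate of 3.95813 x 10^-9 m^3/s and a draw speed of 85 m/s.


Cross-sectional area from continuity:
  A = Q / v = 3.95813 x 10^-9 / 85 = 4.656624 x 10^-11 m^2
Diameter from circular cross-section:
  d = sqrt(4A / pi) * 10^6 (m -> um)
  d = sqrt(4 * 4.656624 x 10^-11 / pi) * 10^6 = 7.7 um

7.7 um


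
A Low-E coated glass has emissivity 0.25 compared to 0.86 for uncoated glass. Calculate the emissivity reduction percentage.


Percentage reduction = (1 - coated/uncoated) * 100
  Ratio = 0.25 / 0.86 = 0.2907
  Reduction = (1 - 0.2907) * 100 = 70.9%

70.9%


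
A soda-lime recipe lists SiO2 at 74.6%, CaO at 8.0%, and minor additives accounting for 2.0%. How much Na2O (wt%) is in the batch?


Pieces sum to 100%:
  Na2O = 100 - (SiO2 + CaO + others)
  Na2O = 100 - (74.6 + 8.0 + 2.0) = 15.4%

15.4%


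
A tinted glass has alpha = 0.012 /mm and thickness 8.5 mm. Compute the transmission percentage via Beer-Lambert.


Beer-Lambert law: T = exp(-alpha * thickness)
  exponent = -0.012 * 8.5 = -0.102
  T = exp(-0.102) = 0.903
  Percentage = 0.903 * 100 = 90.3%

90.3%


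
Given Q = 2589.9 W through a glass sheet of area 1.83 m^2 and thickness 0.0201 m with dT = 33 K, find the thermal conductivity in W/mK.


Fourier's law rearranged: k = Q * t / (A * dT)
  Numerator = 2589.9 * 0.0201 = 52.05699
  Denominator = 1.83 * 33 = 60.39
  k = 52.05699 / 60.39 = 0.862 W/mK

0.862 W/mK


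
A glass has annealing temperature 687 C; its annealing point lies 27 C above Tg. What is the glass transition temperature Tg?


Rearrange T_anneal = Tg + offset for Tg:
  Tg = T_anneal - offset = 687 - 27 = 660 C

660 C


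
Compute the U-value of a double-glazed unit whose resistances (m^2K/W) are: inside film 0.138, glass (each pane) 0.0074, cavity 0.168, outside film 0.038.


Total thermal resistance (series):
  R_total = R_in + R_glass + R_air + R_glass + R_out
  R_total = 0.138 + 0.0074 + 0.168 + 0.0074 + 0.038 = 0.3588 m^2K/W
U-value = 1 / R_total = 1 / 0.3588 = 2.787 W/m^2K

2.787 W/m^2K


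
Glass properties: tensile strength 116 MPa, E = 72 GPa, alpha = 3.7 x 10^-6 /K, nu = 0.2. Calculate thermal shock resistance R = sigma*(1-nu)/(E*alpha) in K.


Thermal shock resistance: R = sigma * (1 - nu) / (E * alpha)
  Numerator = 116 * (1 - 0.2) = 92.8
  Denominator = 72 * 1000 * (3.7 x 10^-6) = 0.2664
  R = 92.8 / 0.2664 = 348.3 K

348.3 K


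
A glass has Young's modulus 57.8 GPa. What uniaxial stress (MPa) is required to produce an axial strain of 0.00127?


Rearrange E = sigma / epsilon:
  sigma = E * epsilon
  E (MPa) = 57.8 * 1000 = 57800
  sigma = 57800 * 0.00127 = 73.41 MPa

73.41 MPa


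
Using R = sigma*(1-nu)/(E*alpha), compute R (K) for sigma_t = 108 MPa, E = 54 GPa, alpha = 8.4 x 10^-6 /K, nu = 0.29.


Thermal shock resistance: R = sigma * (1 - nu) / (E * alpha)
  Numerator = 108 * (1 - 0.29) = 76.68
  Denominator = 54 * 1000 * (8.4 x 10^-6) = 0.4536
  R = 76.68 / 0.4536 = 169.0 K

169.0 K


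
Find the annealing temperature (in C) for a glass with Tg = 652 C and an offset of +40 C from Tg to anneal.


The annealing temperature is Tg plus the offset:
  T_anneal = 652 + 40 = 692 C

692 C


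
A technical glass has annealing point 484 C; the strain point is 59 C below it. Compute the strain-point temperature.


Strain point = annealing point - difference:
  T_strain = 484 - 59 = 425 C

425 C


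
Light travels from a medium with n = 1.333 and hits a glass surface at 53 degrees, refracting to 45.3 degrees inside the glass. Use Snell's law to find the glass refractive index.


Apply Snell's law: n1 * sin(theta1) = n2 * sin(theta2)
  n2 = n1 * sin(theta1) / sin(theta2)
  sin(53) = 0.798636
  sin(45.3) = 0.710799
  n2 = 1.333 * 0.798636 / 0.710799 = 1.4977

1.4977


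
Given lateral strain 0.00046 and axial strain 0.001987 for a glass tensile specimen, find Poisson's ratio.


Poisson's ratio: nu = lateral strain / axial strain
  nu = 0.00046 / 0.001987 = 0.2315

0.2315


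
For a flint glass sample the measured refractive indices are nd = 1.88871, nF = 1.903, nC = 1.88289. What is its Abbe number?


Abbe number formula: Vd = (nd - 1) / (nF - nC)
  nd - 1 = 1.88871 - 1 = 0.88871
  nF - nC = 1.903 - 1.88289 = 0.02011
  Vd = 0.88871 / 0.02011 = 44.19

44.19


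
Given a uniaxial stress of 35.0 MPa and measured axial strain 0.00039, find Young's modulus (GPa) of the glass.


Young's modulus: E = stress / strain
  E = 35.0 MPa / 0.00039 = 89743.59 MPa
Convert to GPa: 89743.59 / 1000 = 89.74 GPa

89.74 GPa


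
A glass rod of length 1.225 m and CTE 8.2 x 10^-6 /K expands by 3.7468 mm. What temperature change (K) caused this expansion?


Rearrange dL = alpha * L0 * dT for dT:
  dT = dL / (alpha * L0)
  dL (m) = 3.7468 / 1000 = 0.0037468
  dT = 0.0037468 / ((8.2 x 10^-6) * 1.225) = 373.0 K

373.0 K


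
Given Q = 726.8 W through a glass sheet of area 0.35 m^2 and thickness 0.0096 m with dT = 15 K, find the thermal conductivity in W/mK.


Fourier's law rearranged: k = Q * t / (A * dT)
  Numerator = 726.8 * 0.0096 = 6.97728
  Denominator = 0.35 * 15 = 5.25
  k = 6.97728 / 5.25 = 1.329 W/mK

1.329 W/mK


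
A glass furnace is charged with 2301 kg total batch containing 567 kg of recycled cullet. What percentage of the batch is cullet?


Cullet ratio = (cullet mass / total batch mass) * 100
  Ratio = 567 / 2301 * 100 = 24.64%

24.64%


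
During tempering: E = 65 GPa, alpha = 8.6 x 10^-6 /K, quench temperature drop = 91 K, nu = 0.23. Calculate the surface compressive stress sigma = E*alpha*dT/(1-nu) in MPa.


Tempering stress: sigma = E * alpha * dT / (1 - nu)
  E (MPa) = 65 * 1000 = 65000
  Numerator = 65000 * (8.6 x 10^-6) * 91 = 50.869
  Denominator = 1 - 0.23 = 0.77
  sigma = 50.869 / 0.77 = 66.1 MPa

66.1 MPa


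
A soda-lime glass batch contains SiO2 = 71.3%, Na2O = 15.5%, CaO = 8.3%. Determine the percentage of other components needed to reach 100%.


Sum the three major oxides:
  SiO2 + Na2O + CaO = 71.3 + 15.5 + 8.3 = 95.1%
Subtract from 100%:
  Others = 100 - 95.1 = 4.9%

4.9%


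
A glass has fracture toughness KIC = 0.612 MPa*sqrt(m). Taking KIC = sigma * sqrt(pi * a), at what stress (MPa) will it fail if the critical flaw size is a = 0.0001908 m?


Rearrange KIC = sigma * sqrt(pi * a):
  sigma = KIC / sqrt(pi * a)
  sqrt(pi * 0.0001908) = 0.024483
  sigma = 0.612 / 0.024483 = 25.0 MPa

25.0 MPa


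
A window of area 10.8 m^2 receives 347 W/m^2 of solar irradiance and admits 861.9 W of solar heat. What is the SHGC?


Rearrange Q = Area * SHGC * Irradiance:
  SHGC = Q / (Area * Irradiance)
  SHGC = 861.9 / (10.8 * 347) = 0.23

0.23


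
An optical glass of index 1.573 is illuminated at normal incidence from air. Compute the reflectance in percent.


Fresnel reflectance at normal incidence:
  R = ((n - 1)/(n + 1))^2
  (n - 1)/(n + 1) = (1.573 - 1)/(1.573 + 1) = 0.222697
  R = 0.222697^2 = 0.049594
  R(%) = 0.049594 * 100 = 4.959%

4.959%


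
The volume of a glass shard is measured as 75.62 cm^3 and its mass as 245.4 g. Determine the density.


Use the definition of density:
  rho = mass / volume
  rho = 245.4 / 75.62 = 3.245 g/cm^3

3.245 g/cm^3


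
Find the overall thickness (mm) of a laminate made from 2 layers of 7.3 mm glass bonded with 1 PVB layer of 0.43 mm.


Total thickness = glass contribution + PVB contribution
  Glass: 2 * 7.3 = 14.6 mm
  PVB: 1 * 0.43 = 0.43 mm
  Total = 14.6 + 0.43 = 15.03 mm

15.03 mm


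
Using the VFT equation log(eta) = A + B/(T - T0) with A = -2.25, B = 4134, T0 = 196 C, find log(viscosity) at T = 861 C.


VFT equation: log(eta) = A + B / (T - T0)
  T - T0 = 861 - 196 = 665
  B / (T - T0) = 4134 / 665 = 6.217
  log(eta) = -2.25 + 6.217 = 3.967

3.967


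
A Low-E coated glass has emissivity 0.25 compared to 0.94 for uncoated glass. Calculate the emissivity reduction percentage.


Percentage reduction = (1 - coated/uncoated) * 100
  Ratio = 0.25 / 0.94 = 0.266
  Reduction = (1 - 0.266) * 100 = 73.4%

73.4%


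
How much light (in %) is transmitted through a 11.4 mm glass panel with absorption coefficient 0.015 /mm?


Beer-Lambert law: T = exp(-alpha * thickness)
  exponent = -0.015 * 11.4 = -0.171
  T = exp(-0.171) = 0.8428
  Percentage = 0.8428 * 100 = 84.28%

84.28%


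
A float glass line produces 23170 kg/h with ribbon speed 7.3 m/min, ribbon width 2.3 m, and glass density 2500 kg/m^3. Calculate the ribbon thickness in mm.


Ribbon cross-section from mass balance:
  Volume rate = throughput / density = 23170 / 2500 = 9.268 m^3/h
  thickness = volume rate / (speed * 60 * width), i.e.
  thickness = throughput / (60 * speed * width * density) * 1000
  thickness = 23170 / (60 * 7.3 * 2.3 * 2500) * 1000 = 9.2 mm

9.2 mm


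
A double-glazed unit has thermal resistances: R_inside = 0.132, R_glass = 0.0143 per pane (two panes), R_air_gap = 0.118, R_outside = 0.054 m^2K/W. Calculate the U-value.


Total thermal resistance (series):
  R_total = R_in + R_glass + R_air + R_glass + R_out
  R_total = 0.132 + 0.0143 + 0.118 + 0.0143 + 0.054 = 0.3326 m^2K/W
U-value = 1 / R_total = 1 / 0.3326 = 3.007 W/m^2K

3.007 W/m^2K


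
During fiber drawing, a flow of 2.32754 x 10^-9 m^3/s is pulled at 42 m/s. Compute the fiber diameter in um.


Cross-sectional area from continuity:
  A = Q / v = 2.32754 x 10^-9 / 42 = 5.541762 x 10^-11 m^2
Diameter from circular cross-section:
  d = sqrt(4A / pi) * 10^6 (m -> um)
  d = sqrt(4 * 5.541762 x 10^-11 / pi) * 10^6 = 8.4 um

8.4 um


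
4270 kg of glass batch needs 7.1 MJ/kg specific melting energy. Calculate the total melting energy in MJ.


Total energy = mass * specific energy
  E = 4270 * 7.1 = 30317 MJ

30317 MJ


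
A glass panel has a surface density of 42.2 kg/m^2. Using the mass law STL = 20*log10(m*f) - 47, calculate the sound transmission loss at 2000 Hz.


Mass law: STL = 20 * log10(m * f) - 47
  m * f = 42.2 * 2000 = 84400
  log10(84400) = 4.92634
  STL = 20 * 4.92634 - 47 = 98.5268 - 47 = 51.5 dB

51.5 dB


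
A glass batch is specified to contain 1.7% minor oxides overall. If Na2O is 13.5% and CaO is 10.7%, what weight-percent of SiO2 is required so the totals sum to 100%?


Known pieces sum to 100%:
  SiO2 = 100 - (others + Na2O + CaO)
  SiO2 = 100 - (1.7 + 13.5 + 10.7) = 74.1%

74.1%


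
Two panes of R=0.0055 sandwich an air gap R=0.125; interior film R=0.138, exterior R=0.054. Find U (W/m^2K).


Total thermal resistance (series):
  R_total = R_in + R_glass + R_air + R_glass + R_out
  R_total = 0.138 + 0.0055 + 0.125 + 0.0055 + 0.054 = 0.328 m^2K/W
U-value = 1 / R_total = 1 / 0.328 = 3.049 W/m^2K

3.049 W/m^2K


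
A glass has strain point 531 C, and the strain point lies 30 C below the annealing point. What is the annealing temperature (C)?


T_anneal = T_strain + gap:
  T_anneal = 531 + 30 = 561 C

561 C


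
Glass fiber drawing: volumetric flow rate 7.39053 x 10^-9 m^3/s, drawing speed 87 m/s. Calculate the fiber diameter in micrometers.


Cross-sectional area from continuity:
  A = Q / v = 7.39053 x 10^-9 / 87 = 8.494862 x 10^-11 m^2
Diameter from circular cross-section:
  d = sqrt(4A / pi) * 10^6 (m -> um)
  d = sqrt(4 * 8.494862 x 10^-11 / pi) * 10^6 = 10.4 um

10.4 um


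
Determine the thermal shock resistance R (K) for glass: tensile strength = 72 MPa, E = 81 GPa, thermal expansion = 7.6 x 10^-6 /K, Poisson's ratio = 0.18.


Thermal shock resistance: R = sigma * (1 - nu) / (E * alpha)
  Numerator = 72 * (1 - 0.18) = 59.04
  Denominator = 81 * 1000 * (7.6 x 10^-6) = 0.6156
  R = 59.04 / 0.6156 = 95.9 K

95.9 K


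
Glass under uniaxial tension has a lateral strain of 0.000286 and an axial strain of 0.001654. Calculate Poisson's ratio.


Poisson's ratio: nu = lateral strain / axial strain
  nu = 0.000286 / 0.001654 = 0.1729

0.1729


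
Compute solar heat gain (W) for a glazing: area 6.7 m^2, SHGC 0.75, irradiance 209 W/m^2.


Solar heat gain: Q = Area * SHGC * Irradiance
  Q = 6.7 * 0.75 * 209 = 1050.2 W

1050.2 W


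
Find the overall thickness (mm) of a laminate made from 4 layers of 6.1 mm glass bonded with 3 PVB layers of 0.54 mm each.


Total thickness = glass contribution + PVB contribution
  Glass: 4 * 6.1 = 24.4 mm
  PVB: 3 * 0.54 = 1.62 mm
  Total = 24.4 + 1.62 = 26.02 mm

26.02 mm


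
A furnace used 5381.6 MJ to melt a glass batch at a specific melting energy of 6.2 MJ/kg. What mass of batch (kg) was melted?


Rearrange E = m * s for m:
  m = E / s
  m = 5381.6 / 6.2 = 868.0 kg

868.0 kg


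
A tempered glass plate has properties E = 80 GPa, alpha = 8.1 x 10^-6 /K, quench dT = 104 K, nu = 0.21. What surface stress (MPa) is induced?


Tempering stress: sigma = E * alpha * dT / (1 - nu)
  E (MPa) = 80 * 1000 = 80000
  Numerator = 80000 * (8.1 x 10^-6) * 104 = 67.392
  Denominator = 1 - 0.21 = 0.79
  sigma = 67.392 / 0.79 = 85.3 MPa

85.3 MPa


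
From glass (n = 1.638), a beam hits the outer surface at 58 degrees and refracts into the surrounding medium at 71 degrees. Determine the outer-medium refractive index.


Apply Snell's law: n1 * sin(theta1) = n2 * sin(theta2)
  n2 = n1 * sin(theta1) / sin(theta2)
  sin(58) = 0.848048
  sin(71) = 0.945519
  n2 = 1.638 * 0.848048 / 0.945519 = 1.4691

1.4691


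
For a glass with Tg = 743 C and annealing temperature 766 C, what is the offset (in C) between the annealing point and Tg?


Offset = T_anneal - Tg:
  offset = 766 - 743 = 23 C

23 C


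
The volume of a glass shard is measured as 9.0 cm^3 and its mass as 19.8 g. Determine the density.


Use the definition of density:
  rho = mass / volume
  rho = 19.8 / 9.0 = 2.2 g/cm^3

2.2 g/cm^3


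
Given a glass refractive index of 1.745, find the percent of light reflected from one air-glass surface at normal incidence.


Fresnel reflectance at normal incidence:
  R = ((n - 1)/(n + 1))^2
  (n - 1)/(n + 1) = (1.745 - 1)/(1.745 + 1) = 0.271403
  R = 0.271403^2 = 0.0736596
  R(%) = 0.0736596 * 100 = 7.366%

7.366%


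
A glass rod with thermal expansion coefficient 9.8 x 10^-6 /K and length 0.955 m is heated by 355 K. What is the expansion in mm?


Thermal expansion formula: dL = alpha * L0 * dT
  dL = (9.8 x 10^-6) * 0.955 * 355 = 0.00332244 m
Convert to mm: 0.00332244 * 1000 = 3.3224 mm

3.3224 mm


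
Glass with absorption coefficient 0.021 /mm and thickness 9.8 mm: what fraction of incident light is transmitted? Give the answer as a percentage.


Beer-Lambert law: T = exp(-alpha * thickness)
  exponent = -0.021 * 9.8 = -0.2058
  T = exp(-0.2058) = 0.814
  Percentage = 0.814 * 100 = 81.4%

81.4%


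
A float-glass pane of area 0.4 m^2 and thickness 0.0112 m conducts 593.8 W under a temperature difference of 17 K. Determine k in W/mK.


Fourier's law rearranged: k = Q * t / (A * dT)
  Numerator = 593.8 * 0.0112 = 6.65056
  Denominator = 0.4 * 17 = 6.8
  k = 6.65056 / 6.8 = 0.978 W/mK

0.978 W/mK


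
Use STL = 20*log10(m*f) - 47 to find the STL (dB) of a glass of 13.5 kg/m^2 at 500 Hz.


Mass law: STL = 20 * log10(m * f) - 47
  m * f = 13.5 * 500 = 6750
  log10(6750) = 3.8293
  STL = 20 * 3.8293 - 47 = 76.586 - 47 = 29.6 dB

29.6 dB


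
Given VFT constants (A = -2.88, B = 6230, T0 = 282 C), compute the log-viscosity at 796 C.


VFT equation: log(eta) = A + B / (T - T0)
  T - T0 = 796 - 282 = 514
  B / (T - T0) = 6230 / 514 = 12.121
  log(eta) = -2.88 + 12.121 = 9.241

9.241


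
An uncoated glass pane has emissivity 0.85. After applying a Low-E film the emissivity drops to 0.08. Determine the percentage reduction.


Percentage reduction = (1 - coated/uncoated) * 100
  Ratio = 0.08 / 0.85 = 0.0941
  Reduction = (1 - 0.0941) * 100 = 90.6%

90.6%


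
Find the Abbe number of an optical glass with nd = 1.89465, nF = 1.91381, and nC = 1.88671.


Abbe number formula: Vd = (nd - 1) / (nF - nC)
  nd - 1 = 1.89465 - 1 = 0.89465
  nF - nC = 1.91381 - 1.88671 = 0.0271
  Vd = 0.89465 / 0.0271 = 33.01

33.01


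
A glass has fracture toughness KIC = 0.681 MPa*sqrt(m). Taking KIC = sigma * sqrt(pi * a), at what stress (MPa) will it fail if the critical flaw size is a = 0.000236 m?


Rearrange KIC = sigma * sqrt(pi * a):
  sigma = KIC / sqrt(pi * a)
  sqrt(pi * 0.000236) = 0.027229
  sigma = 0.681 / 0.027229 = 25.01 MPa

25.01 MPa


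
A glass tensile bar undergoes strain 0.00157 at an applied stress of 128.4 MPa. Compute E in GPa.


Young's modulus: E = stress / strain
  E = 128.4 MPa / 0.00157 = 81783.44 MPa
Convert to GPa: 81783.44 / 1000 = 81.78 GPa

81.78 GPa


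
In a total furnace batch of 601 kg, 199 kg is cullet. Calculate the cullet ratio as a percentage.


Cullet ratio = (cullet mass / total batch mass) * 100
  Ratio = 199 / 601 * 100 = 33.11%

33.11%


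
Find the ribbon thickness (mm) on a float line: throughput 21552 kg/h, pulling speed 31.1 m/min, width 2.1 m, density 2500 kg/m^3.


Ribbon cross-section from mass balance:
  Volume rate = throughput / density = 21552 / 2500 = 8.6208 m^3/h
  thickness = volume rate / (speed * 60 * width), i.e.
  thickness = throughput / (60 * speed * width * density) * 1000
  thickness = 21552 / (60 * 31.1 * 2.1 * 2500) * 1000 = 2.2 mm

2.2 mm


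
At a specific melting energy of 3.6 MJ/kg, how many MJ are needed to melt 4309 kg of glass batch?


Total energy = mass * specific energy
  E = 4309 * 3.6 = 15512.4 MJ

15512.4 MJ


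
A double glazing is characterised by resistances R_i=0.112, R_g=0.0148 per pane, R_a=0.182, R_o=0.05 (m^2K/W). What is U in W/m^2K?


Total thermal resistance (series):
  R_total = R_in + R_glass + R_air + R_glass + R_out
  R_total = 0.112 + 0.0148 + 0.182 + 0.0148 + 0.05 = 0.3736 m^2K/W
U-value = 1 / R_total = 1 / 0.3736 = 2.677 W/m^2K

2.677 W/m^2K


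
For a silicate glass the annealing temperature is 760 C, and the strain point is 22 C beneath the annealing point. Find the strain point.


Strain point = annealing point - difference:
  T_strain = 760 - 22 = 738 C

738 C


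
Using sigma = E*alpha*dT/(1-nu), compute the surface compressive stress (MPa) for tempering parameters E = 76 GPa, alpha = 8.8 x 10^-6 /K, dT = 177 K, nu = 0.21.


Tempering stress: sigma = E * alpha * dT / (1 - nu)
  E (MPa) = 76 * 1000 = 76000
  Numerator = 76000 * (8.8 x 10^-6) * 177 = 118.3776
  Denominator = 1 - 0.21 = 0.79
  sigma = 118.3776 / 0.79 = 149.8 MPa

149.8 MPa


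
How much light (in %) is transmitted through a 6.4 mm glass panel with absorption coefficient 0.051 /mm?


Beer-Lambert law: T = exp(-alpha * thickness)
  exponent = -0.051 * 6.4 = -0.3264
  T = exp(-0.3264) = 0.7215
  Percentage = 0.7215 * 100 = 72.15%

72.15%


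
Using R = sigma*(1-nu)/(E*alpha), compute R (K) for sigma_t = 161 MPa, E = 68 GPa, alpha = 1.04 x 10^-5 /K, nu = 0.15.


Thermal shock resistance: R = sigma * (1 - nu) / (E * alpha)
  Numerator = 161 * (1 - 0.15) = 136.85
  Denominator = 68 * 1000 * (1.04 x 10^-5) = 0.7072
  R = 136.85 / 0.7072 = 193.5 K

193.5 K


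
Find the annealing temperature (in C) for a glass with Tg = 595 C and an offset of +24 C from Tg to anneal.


The annealing temperature is Tg plus the offset:
  T_anneal = 595 + 24 = 619 C

619 C


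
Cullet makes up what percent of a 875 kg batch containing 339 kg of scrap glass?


Cullet ratio = (cullet mass / total batch mass) * 100
  Ratio = 339 / 875 * 100 = 38.74%

38.74%


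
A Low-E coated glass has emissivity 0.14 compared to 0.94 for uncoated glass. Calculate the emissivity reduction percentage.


Percentage reduction = (1 - coated/uncoated) * 100
  Ratio = 0.14 / 0.94 = 0.1489
  Reduction = (1 - 0.1489) * 100 = 85.1%

85.1%


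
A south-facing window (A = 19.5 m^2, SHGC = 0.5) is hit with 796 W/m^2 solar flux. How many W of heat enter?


Solar heat gain: Q = Area * SHGC * Irradiance
  Q = 19.5 * 0.5 * 796 = 7761 W

7761 W


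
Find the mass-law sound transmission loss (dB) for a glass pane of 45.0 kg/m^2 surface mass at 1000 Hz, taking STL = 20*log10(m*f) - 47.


Mass law: STL = 20 * log10(m * f) - 47
  m * f = 45.0 * 1000 = 45000
  log10(45000) = 4.65321
  STL = 20 * 4.65321 - 47 = 93.0642 - 47 = 46.1 dB

46.1 dB


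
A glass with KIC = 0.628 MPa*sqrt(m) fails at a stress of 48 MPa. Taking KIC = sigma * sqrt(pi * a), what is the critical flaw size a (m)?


Rearrange KIC = sigma * sqrt(pi * a):
  sqrt(pi * a) = KIC / sigma
  sqrt(pi * a) = 0.628 / 48 = 0.013083
  a = (KIC / sigma)^2 / pi
  a = 0.013083^2 / pi = 0.0000545 m

0.0000545 m


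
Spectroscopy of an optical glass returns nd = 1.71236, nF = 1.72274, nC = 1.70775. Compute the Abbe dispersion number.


Abbe number formula: Vd = (nd - 1) / (nF - nC)
  nd - 1 = 1.71236 - 1 = 0.71236
  nF - nC = 1.72274 - 1.70775 = 0.01499
  Vd = 0.71236 / 0.01499 = 47.52

47.52


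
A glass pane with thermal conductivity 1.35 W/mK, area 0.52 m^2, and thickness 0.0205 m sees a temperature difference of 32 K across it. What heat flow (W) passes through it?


Fourier's law: Q = k * A * dT / t
  Q = 1.35 * 0.52 * 32 / 0.0205
  Q = 22.464 / 0.0205 = 1095.8 W

1095.8 W


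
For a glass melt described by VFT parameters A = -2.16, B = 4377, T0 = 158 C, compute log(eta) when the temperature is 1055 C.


VFT equation: log(eta) = A + B / (T - T0)
  T - T0 = 1055 - 158 = 897
  B / (T - T0) = 4377 / 897 = 4.88
  log(eta) = -2.16 + 4.88 = 2.72

2.72


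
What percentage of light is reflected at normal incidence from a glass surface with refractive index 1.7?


Fresnel reflectance at normal incidence:
  R = ((n - 1)/(n + 1))^2
  (n - 1)/(n + 1) = (1.7 - 1)/(1.7 + 1) = 0.259259
  R = 0.259259^2 = 0.0672152
  R(%) = 0.0672152 * 100 = 6.722%

6.722%


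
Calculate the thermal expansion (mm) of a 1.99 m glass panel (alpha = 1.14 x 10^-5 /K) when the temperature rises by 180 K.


Thermal expansion formula: dL = alpha * L0 * dT
  dL = (1.14 x 10^-5) * 1.99 * 180 = 0.00408348 m
Convert to mm: 0.00408348 * 1000 = 4.0835 mm

4.0835 mm


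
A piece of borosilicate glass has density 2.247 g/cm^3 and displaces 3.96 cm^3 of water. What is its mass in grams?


Rearrange rho = m / V:
  m = rho * V
  m = 2.247 * 3.96 = 8.898 g

8.898 g


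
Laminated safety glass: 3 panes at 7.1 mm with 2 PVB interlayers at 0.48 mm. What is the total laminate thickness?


Total thickness = glass contribution + PVB contribution
  Glass: 3 * 7.1 = 21.3 mm
  PVB: 2 * 0.48 = 0.96 mm
  Total = 21.3 + 0.96 = 22.26 mm

22.26 mm


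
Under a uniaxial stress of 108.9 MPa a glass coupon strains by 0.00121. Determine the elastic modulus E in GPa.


Young's modulus: E = stress / strain
  E = 108.9 MPa / 0.00121 = 90000 MPa
Convert to GPa: 90000 / 1000 = 90.0 GPa

90.0 GPa


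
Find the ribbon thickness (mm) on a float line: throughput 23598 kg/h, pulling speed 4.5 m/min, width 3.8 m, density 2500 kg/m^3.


Ribbon cross-section from mass balance:
  Volume rate = throughput / density = 23598 / 2500 = 9.4392 m^3/h
  thickness = volume rate / (speed * 60 * width), i.e.
  thickness = throughput / (60 * speed * width * density) * 1000
  thickness = 23598 / (60 * 4.5 * 3.8 * 2500) * 1000 = 9.2 mm

9.2 mm


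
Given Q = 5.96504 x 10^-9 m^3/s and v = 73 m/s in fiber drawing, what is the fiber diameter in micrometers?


Cross-sectional area from continuity:
  A = Q / v = 5.96504 x 10^-9 / 73 = 8.171288 x 10^-11 m^2
Diameter from circular cross-section:
  d = sqrt(4A / pi) * 10^6 (m -> um)
  d = sqrt(4 * 8.171288 x 10^-11 / pi) * 10^6 = 10.2 um

10.2 um


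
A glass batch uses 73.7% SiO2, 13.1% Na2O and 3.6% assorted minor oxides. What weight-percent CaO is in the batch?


Pieces sum to 100%:
  CaO = 100 - (SiO2 + Na2O + others)
  CaO = 100 - (73.7 + 13.1 + 3.6) = 9.6%

9.6%


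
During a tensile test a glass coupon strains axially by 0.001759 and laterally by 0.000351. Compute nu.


Poisson's ratio: nu = lateral strain / axial strain
  nu = 0.000351 / 0.001759 = 0.1995

0.1995


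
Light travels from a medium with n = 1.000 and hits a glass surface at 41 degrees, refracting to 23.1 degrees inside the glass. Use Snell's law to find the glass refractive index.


Apply Snell's law: n1 * sin(theta1) = n2 * sin(theta2)
  n2 = n1 * sin(theta1) / sin(theta2)
  sin(41) = 0.656059
  sin(23.1) = 0.392337
  n2 = 1.000 * 0.656059 / 0.392337 = 1.6722

1.6722


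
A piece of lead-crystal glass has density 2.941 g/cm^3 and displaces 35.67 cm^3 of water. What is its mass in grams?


Rearrange rho = m / V:
  m = rho * V
  m = 2.941 * 35.67 = 104.905 g

104.905 g


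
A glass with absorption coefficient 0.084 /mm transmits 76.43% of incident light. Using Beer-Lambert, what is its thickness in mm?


Rearrange T = exp(-alpha * thickness):
  thickness = -ln(T) / alpha
  T = 76.43/100 = 0.7643
  ln(T) = -0.26879
  -ln(T) = 0.26879
  thickness = 0.26879 / 0.084 = 3.2 mm

3.2 mm


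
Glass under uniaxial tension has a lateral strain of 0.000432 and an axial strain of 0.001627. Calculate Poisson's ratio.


Poisson's ratio: nu = lateral strain / axial strain
  nu = 0.000432 / 0.001627 = 0.2655

0.2655


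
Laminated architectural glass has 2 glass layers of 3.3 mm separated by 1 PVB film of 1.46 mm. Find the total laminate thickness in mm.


Total thickness = glass contribution + PVB contribution
  Glass: 2 * 3.3 = 6.6 mm
  PVB: 1 * 1.46 = 1.46 mm
  Total = 6.6 + 1.46 = 8.06 mm

8.06 mm


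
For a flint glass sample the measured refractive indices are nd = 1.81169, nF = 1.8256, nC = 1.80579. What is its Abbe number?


Abbe number formula: Vd = (nd - 1) / (nF - nC)
  nd - 1 = 1.81169 - 1 = 0.81169
  nF - nC = 1.8256 - 1.80579 = 0.01981
  Vd = 0.81169 / 0.01981 = 40.97

40.97


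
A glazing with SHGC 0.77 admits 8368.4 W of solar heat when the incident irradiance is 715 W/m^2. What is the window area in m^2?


Rearrange Q = Area * SHGC * Irradiance:
  Area = Q / (SHGC * Irradiance)
  Area = 8368.4 / (0.77 * 715) = 15.2 m^2

15.2 m^2


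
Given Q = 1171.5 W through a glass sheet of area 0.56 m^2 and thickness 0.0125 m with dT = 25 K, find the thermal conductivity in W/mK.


Fourier's law rearranged: k = Q * t / (A * dT)
  Numerator = 1171.5 * 0.0125 = 14.64375
  Denominator = 0.56 * 25 = 14.0
  k = 14.64375 / 14.0 = 1.046 W/mK

1.046 W/mK


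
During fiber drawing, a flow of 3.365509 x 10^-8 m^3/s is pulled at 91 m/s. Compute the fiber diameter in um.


Cross-sectional area from continuity:
  A = Q / v = 3.365509 x 10^-8 / 91 = 3.698362 x 10^-10 m^2
Diameter from circular cross-section:
  d = sqrt(4A / pi) * 10^6 (m -> um)
  d = sqrt(4 * 3.698362 x 10^-10 / pi) * 10^6 = 21.7 um

21.7 um


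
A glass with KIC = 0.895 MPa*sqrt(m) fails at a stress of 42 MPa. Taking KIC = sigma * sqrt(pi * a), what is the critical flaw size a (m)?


Rearrange KIC = sigma * sqrt(pi * a):
  sqrt(pi * a) = KIC / sigma
  sqrt(pi * a) = 0.895 / 42 = 0.02131
  a = (KIC / sigma)^2 / pi
  a = 0.02131^2 / pi = 0.0001445 m

0.0001445 m


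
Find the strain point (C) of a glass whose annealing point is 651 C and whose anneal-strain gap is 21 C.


Strain point = annealing point - difference:
  T_strain = 651 - 21 = 630 C

630 C


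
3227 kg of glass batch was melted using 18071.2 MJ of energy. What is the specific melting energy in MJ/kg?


Rearrange E = m * s for s:
  s = E / m
  s = 18071.2 / 3227 = 5.6 MJ/kg

5.6 MJ/kg


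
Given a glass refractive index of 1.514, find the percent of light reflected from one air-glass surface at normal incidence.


Fresnel reflectance at normal incidence:
  R = ((n - 1)/(n + 1))^2
  (n - 1)/(n + 1) = (1.514 - 1)/(1.514 + 1) = 0.204455
  R = 0.204455^2 = 0.0418018
  R(%) = 0.0418018 * 100 = 4.18%

4.18%


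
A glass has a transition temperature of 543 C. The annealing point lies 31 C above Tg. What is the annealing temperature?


The annealing temperature is Tg plus the offset:
  T_anneal = 543 + 31 = 574 C

574 C


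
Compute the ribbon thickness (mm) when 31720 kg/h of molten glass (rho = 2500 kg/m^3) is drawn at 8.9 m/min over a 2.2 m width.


Ribbon cross-section from mass balance:
  Volume rate = throughput / density = 31720 / 2500 = 12.688 m^3/h
  thickness = volume rate / (speed * 60 * width), i.e.
  thickness = throughput / (60 * speed * width * density) * 1000
  thickness = 31720 / (60 * 8.9 * 2.2 * 2500) * 1000 = 10.8 mm

10.8 mm


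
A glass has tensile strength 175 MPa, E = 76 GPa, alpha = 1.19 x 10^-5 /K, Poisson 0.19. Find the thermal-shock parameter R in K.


Thermal shock resistance: R = sigma * (1 - nu) / (E * alpha)
  Numerator = 175 * (1 - 0.19) = 141.75
  Denominator = 76 * 1000 * (1.19 x 10^-5) = 0.9044
  R = 141.75 / 0.9044 = 156.7 K

156.7 K


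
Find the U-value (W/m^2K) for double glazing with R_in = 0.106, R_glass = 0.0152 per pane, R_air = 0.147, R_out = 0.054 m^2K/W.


Total thermal resistance (series):
  R_total = R_in + R_glass + R_air + R_glass + R_out
  R_total = 0.106 + 0.0152 + 0.147 + 0.0152 + 0.054 = 0.3374 m^2K/W
U-value = 1 / R_total = 1 / 0.3374 = 2.964 W/m^2K

2.964 W/m^2K


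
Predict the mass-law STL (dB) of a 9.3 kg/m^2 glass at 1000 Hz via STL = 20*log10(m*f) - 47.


Mass law: STL = 20 * log10(m * f) - 47
  m * f = 9.3 * 1000 = 9300
  log10(9300) = 3.96848
  STL = 20 * 3.96848 - 47 = 79.3696 - 47 = 32.4 dB

32.4 dB


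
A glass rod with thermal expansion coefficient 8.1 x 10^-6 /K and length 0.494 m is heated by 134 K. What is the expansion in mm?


Thermal expansion formula: dL = alpha * L0 * dT
  dL = (8.1 x 10^-6) * 0.494 * 134 = 0.00053619 m
Convert to mm: 0.00053619 * 1000 = 0.5362 mm

0.5362 mm


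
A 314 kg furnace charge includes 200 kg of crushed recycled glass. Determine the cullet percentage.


Cullet ratio = (cullet mass / total batch mass) * 100
  Ratio = 200 / 314 * 100 = 63.69%

63.69%


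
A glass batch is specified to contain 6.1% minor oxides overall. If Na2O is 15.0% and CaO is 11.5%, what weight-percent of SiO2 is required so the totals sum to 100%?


Known pieces sum to 100%:
  SiO2 = 100 - (others + Na2O + CaO)
  SiO2 = 100 - (6.1 + 15.0 + 11.5) = 67.4%

67.4%


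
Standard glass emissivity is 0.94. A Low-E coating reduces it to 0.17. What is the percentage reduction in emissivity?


Percentage reduction = (1 - coated/uncoated) * 100
  Ratio = 0.17 / 0.94 = 0.1809
  Reduction = (1 - 0.1809) * 100 = 81.9%

81.9%


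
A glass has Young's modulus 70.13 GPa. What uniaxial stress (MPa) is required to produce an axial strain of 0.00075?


Rearrange E = sigma / epsilon:
  sigma = E * epsilon
  E (MPa) = 70.13 * 1000 = 70130
  sigma = 70130 * 0.00075 = 52.6 MPa

52.6 MPa


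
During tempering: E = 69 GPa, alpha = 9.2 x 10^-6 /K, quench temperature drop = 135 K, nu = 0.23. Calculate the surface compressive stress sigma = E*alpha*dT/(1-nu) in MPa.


Tempering stress: sigma = E * alpha * dT / (1 - nu)
  E (MPa) = 69 * 1000 = 69000
  Numerator = 69000 * (9.2 x 10^-6) * 135 = 85.698
  Denominator = 1 - 0.23 = 0.77
  sigma = 85.698 / 0.77 = 111.3 MPa

111.3 MPa


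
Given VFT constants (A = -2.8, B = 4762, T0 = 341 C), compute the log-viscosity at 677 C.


VFT equation: log(eta) = A + B / (T - T0)
  T - T0 = 677 - 341 = 336
  B / (T - T0) = 4762 / 336 = 14.173
  log(eta) = -2.8 + 14.173 = 11.373

11.373


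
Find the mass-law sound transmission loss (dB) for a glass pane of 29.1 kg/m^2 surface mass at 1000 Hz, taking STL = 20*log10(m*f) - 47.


Mass law: STL = 20 * log10(m * f) - 47
  m * f = 29.1 * 1000 = 29100
  log10(29100) = 4.46389
  STL = 20 * 4.46389 - 47 = 89.2778 - 47 = 42.3 dB

42.3 dB


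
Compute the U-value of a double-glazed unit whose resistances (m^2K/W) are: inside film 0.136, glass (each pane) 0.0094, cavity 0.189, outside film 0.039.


Total thermal resistance (series):
  R_total = R_in + R_glass + R_air + R_glass + R_out
  R_total = 0.136 + 0.0094 + 0.189 + 0.0094 + 0.039 = 0.3828 m^2K/W
U-value = 1 / R_total = 1 / 0.3828 = 2.612 W/m^2K

2.612 W/m^2K


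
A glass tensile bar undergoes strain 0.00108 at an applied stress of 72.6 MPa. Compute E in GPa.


Young's modulus: E = stress / strain
  E = 72.6 MPa / 0.00108 = 67222.22 MPa
Convert to GPa: 67222.22 / 1000 = 67.22 GPa

67.22 GPa


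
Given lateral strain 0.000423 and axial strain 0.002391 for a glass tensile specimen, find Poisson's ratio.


Poisson's ratio: nu = lateral strain / axial strain
  nu = 0.000423 / 0.002391 = 0.1769

0.1769


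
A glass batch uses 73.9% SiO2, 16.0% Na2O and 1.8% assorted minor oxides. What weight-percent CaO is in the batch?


Pieces sum to 100%:
  CaO = 100 - (SiO2 + Na2O + others)
  CaO = 100 - (73.9 + 16.0 + 1.8) = 8.3%

8.3%


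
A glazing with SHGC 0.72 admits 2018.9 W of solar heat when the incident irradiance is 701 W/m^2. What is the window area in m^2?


Rearrange Q = Area * SHGC * Irradiance:
  Area = Q / (SHGC * Irradiance)
  Area = 2018.9 / (0.72 * 701) = 4.0 m^2

4.0 m^2


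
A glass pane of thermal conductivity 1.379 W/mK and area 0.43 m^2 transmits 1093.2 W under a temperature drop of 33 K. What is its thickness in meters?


Fourier's law: t = k * A * dT / Q
  t = 1.379 * 0.43 * 33 / 1093.2
  t = 19.56801 / 1093.2 = 0.0179 m

0.0179 m


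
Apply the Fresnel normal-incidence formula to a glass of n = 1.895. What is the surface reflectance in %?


Fresnel reflectance at normal incidence:
  R = ((n - 1)/(n + 1))^2
  (n - 1)/(n + 1) = (1.895 - 1)/(1.895 + 1) = 0.309154
  R = 0.309154^2 = 0.0955762
  R(%) = 0.0955762 * 100 = 9.558%

9.558%


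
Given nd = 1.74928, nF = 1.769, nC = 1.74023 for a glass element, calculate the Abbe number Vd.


Abbe number formula: Vd = (nd - 1) / (nF - nC)
  nd - 1 = 1.74928 - 1 = 0.74928
  nF - nC = 1.769 - 1.74023 = 0.02877
  Vd = 0.74928 / 0.02877 = 26.04

26.04


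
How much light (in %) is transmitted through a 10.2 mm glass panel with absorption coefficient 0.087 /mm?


Beer-Lambert law: T = exp(-alpha * thickness)
  exponent = -0.087 * 10.2 = -0.8874
  T = exp(-0.8874) = 0.4117
  Percentage = 0.4117 * 100 = 41.17%

41.17%


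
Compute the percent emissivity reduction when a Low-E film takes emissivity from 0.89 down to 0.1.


Percentage reduction = (1 - coated/uncoated) * 100
  Ratio = 0.1 / 0.89 = 0.1124
  Reduction = (1 - 0.1124) * 100 = 88.8%

88.8%


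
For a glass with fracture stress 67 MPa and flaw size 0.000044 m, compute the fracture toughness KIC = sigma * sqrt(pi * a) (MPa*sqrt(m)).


Fracture toughness: KIC = sigma * sqrt(pi * a)
  pi * a = pi * 0.000044 = 0.00013823
  sqrt(pi * a) = 0.011757
  KIC = 67 * 0.011757 = 0.788 MPa*sqrt(m)

0.788 MPa*sqrt(m)


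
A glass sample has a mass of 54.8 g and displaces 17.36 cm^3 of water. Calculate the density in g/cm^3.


Use the definition of density:
  rho = mass / volume
  rho = 54.8 / 17.36 = 3.157 g/cm^3

3.157 g/cm^3


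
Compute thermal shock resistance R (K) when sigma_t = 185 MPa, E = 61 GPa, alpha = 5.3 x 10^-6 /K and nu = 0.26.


Thermal shock resistance: R = sigma * (1 - nu) / (E * alpha)
  Numerator = 185 * (1 - 0.26) = 136.9
  Denominator = 61 * 1000 * (5.3 x 10^-6) = 0.3233
  R = 136.9 / 0.3233 = 423.4 K

423.4 K


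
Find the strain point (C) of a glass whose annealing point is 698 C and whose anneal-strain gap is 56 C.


Strain point = annealing point - difference:
  T_strain = 698 - 56 = 642 C

642 C


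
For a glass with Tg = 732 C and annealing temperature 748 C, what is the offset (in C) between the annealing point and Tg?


Offset = T_anneal - Tg:
  offset = 748 - 732 = 16 C

16 C


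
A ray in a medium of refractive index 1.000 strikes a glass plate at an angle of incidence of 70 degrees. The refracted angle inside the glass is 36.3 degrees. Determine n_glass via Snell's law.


Apply Snell's law: n1 * sin(theta1) = n2 * sin(theta2)
  n2 = n1 * sin(theta1) / sin(theta2)
  sin(70) = 0.939693
  sin(36.3) = 0.592013
  n2 = 1.000 * 0.939693 / 0.592013 = 1.5873

1.5873


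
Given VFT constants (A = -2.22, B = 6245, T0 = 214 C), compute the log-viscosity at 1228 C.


VFT equation: log(eta) = A + B / (T - T0)
  T - T0 = 1228 - 214 = 1014
  B / (T - T0) = 6245 / 1014 = 6.159
  log(eta) = -2.22 + 6.159 = 3.939

3.939


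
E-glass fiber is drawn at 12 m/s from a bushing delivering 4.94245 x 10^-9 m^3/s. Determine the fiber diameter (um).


Cross-sectional area from continuity:
  A = Q / v = 4.94245 x 10^-9 / 12 = 4.118708 x 10^-10 m^2
Diameter from circular cross-section:
  d = sqrt(4A / pi) * 10^6 (m -> um)
  d = sqrt(4 * 4.118708 x 10^-10 / pi) * 10^6 = 22.9 um

22.9 um


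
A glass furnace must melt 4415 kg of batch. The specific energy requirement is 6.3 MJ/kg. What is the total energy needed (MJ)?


Total energy = mass * specific energy
  E = 4415 * 6.3 = 27814.5 MJ

27814.5 MJ


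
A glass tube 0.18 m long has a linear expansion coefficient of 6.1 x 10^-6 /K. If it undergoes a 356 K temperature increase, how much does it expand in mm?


Thermal expansion formula: dL = alpha * L0 * dT
  dL = (6.1 x 10^-6) * 0.18 * 356 = 0.00039089 m
Convert to mm: 0.00039089 * 1000 = 0.3909 mm

0.3909 mm


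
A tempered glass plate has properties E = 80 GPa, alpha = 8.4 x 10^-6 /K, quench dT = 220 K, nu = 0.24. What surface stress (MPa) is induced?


Tempering stress: sigma = E * alpha * dT / (1 - nu)
  E (MPa) = 80 * 1000 = 80000
  Numerator = 80000 * (8.4 x 10^-6) * 220 = 147.84
  Denominator = 1 - 0.24 = 0.76
  sigma = 147.84 / 0.76 = 194.5 MPa

194.5 MPa


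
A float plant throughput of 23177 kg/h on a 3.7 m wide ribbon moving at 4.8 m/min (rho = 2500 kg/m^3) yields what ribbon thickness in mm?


Ribbon cross-section from mass balance:
  Volume rate = throughput / density = 23177 / 2500 = 9.2708 m^3/h
  thickness = volume rate / (speed * 60 * width), i.e.
  thickness = throughput / (60 * speed * width * density) * 1000
  thickness = 23177 / (60 * 4.8 * 3.7 * 2500) * 1000 = 8.7 mm

8.7 mm


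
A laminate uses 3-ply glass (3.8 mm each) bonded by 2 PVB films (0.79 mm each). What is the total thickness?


Total thickness = glass contribution + PVB contribution
  Glass: 3 * 3.8 = 11.4 mm
  PVB: 2 * 0.79 = 1.58 mm
  Total = 11.4 + 1.58 = 12.98 mm

12.98 mm


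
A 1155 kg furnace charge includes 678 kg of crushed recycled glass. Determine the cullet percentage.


Cullet ratio = (cullet mass / total batch mass) * 100
  Ratio = 678 / 1155 * 100 = 58.7%

58.7%


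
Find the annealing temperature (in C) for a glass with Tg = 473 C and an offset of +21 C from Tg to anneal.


The annealing temperature is Tg plus the offset:
  T_anneal = 473 + 21 = 494 C

494 C


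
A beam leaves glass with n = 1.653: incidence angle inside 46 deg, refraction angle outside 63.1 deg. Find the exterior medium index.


Apply Snell's law: n1 * sin(theta1) = n2 * sin(theta2)
  n2 = n1 * sin(theta1) / sin(theta2)
  sin(46) = 0.71934
  sin(63.1) = 0.891798
  n2 = 1.653 * 0.71934 / 0.891798 = 1.3333

1.3333
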